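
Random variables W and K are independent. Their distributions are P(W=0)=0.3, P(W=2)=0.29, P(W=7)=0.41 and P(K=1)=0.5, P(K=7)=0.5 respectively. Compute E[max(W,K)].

E[max(W,K)] = Σ_w Σ_k max(w,k) · P(W=w)P(K=k)
 = 1·0.15 + 7·0.15 + 2·0.145 + 7·0.145 + 7·0.205 + 7·0.205
 = 0.15 + 1.05 + 0.29 + 1.015 + 1.435 + 1.435
 = 5.375

5.375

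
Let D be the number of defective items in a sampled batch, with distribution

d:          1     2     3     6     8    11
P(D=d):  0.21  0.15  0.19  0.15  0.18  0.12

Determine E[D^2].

33.96

E[D^2] = Σ d^2·P(D=d)
 = 1·0.21 + 4·0.15 + 9·0.19 + 36·0.15 + 64·0.18 + 121·0.12
 = 0.21 + 0.6 + 1.71 + 5.4 + 11.52 + 14.52
 = 33.96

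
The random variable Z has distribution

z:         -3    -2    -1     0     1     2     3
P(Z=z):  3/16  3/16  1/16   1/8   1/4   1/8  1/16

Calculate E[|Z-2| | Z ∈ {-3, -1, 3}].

P(Z ∈ {-3, -1, 3}) = 3/16 + 1/16 + 1/16 = 5/16.
E[|Z-2| | Z ∈ {-3, -1, 3}] = [5·3/16 + 3·1/16 + 1·1/16] / (5/16)
 = 19/16 / (5/16)
 = 19/5

3.8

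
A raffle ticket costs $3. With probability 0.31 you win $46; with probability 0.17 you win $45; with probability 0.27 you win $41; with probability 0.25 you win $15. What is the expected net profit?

33.73

E[payout] = 46·0.31 + 45·0.17 + 41·0.27 + 15·0.25
 = 14.26 + 7.65 + 11.07 + 3.75
 = 36.73
Net = 36.73 - 3 = 33.73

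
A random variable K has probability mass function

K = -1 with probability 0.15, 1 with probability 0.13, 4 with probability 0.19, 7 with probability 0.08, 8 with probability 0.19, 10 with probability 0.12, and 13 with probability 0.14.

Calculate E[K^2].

55.06

E[K^2] = Σ k^2·P(K=k)
 = 1·0.15 + 1·0.13 + 16·0.19 + 49·0.08 + 64·0.19 + 100·0.12 + 169·0.14
 = 0.15 + 0.13 + 3.04 + 3.92 + 12.16 + 12 + 23.66
 = 55.06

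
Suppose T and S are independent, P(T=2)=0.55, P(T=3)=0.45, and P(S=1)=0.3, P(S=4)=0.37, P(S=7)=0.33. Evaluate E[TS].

E[TS] = Σ_t Σ_s ts · P(T=t)P(S=s)
 = 2·0.165 + 8·0.2035 + 14·0.1815 + 3·0.135 + 12·0.1665 + 21·0.1485
 = 0.33 + 1.628 + 2.541 + 0.405 + 1.998 + 3.1185
 = 10.0205

10.0205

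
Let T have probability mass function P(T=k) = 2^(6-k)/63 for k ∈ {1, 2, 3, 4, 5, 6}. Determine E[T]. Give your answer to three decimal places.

E[T] = Σ t·P(T=t)
 = 1·32/63 + 2·16/63 + 3·8/63 + 4·4/63 + 5·2/63 + 6·1/63
 = 32/63 + 32/63 + 8/21 + 16/63 + 10/63 + 2/21
 = 40/21

1.905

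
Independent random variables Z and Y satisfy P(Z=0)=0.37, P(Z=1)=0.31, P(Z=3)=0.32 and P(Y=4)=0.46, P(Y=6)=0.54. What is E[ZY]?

E[ZY] = Σ_z Σ_y zy · P(Z=z)P(Y=y)
 = 0·0.1702 + 0·0.1998 + 4·0.1426 + 6·0.1674 + 12·0.1472 + 18·0.1728
 = 0 + 0 + 0.5704 + 1.0044 + 1.7664 + 3.1104
 = 6.4516

6.4516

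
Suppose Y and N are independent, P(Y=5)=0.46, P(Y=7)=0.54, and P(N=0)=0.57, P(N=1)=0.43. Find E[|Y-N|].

5.65

E[|Y-N|] = Σ_y Σ_n |y-n| · P(Y=y)P(N=n)
 = 5·0.2622 + 4·0.1978 + 7·0.3078 + 6·0.2322
 = 1.311 + 0.7912 + 2.1546 + 1.3932
 = 5.65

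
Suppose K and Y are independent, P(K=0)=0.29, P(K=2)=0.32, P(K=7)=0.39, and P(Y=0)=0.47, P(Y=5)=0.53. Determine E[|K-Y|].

3.2746

E[|K-Y|] = Σ_k Σ_y |k-y| · P(K=k)P(Y=y)
 = 0·0.1363 + 5·0.1537 + 2·0.1504 + 3·0.1696 + 7·0.1833 + 2·0.2067
 = 0 + 0.7685 + 0.3008 + 0.5088 + 1.2831 + 0.4134
 = 3.2746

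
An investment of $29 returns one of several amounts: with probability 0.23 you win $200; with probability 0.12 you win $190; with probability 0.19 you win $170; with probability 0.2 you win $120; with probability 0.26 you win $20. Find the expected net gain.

E[payout] = 200·0.23 + 190·0.12 + 170·0.19 + 120·0.2 + 20·0.26
 = 46 + 22.8 + 32.3 + 24 + 5.2
 = 130.3
Net = 130.3 - 29 = 101.3

101.3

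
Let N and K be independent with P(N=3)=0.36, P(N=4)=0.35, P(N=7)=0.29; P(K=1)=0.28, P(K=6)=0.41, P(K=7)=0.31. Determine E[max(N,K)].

E[max(N,K)] = Σ_n Σ_k max(n,k) · P(N=n)P(K=k)
 = 3·0.1008 + 6·0.1476 + 7·0.1116 + 4·0.098 + 6·0.1435 + 7·0.1085 + 7·0.0812 + 7·0.1189 + 7·0.0899
 = 0.3024 + 0.8856 + 0.7812 + 0.392 + 0.861 + 0.7595 + 0.5684 + 0.8323 + 0.6293
 = 6.0117

6.0117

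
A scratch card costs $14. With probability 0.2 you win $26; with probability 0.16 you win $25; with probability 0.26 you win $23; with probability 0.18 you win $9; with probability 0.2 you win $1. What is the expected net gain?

3

E[payout] = 26·0.2 + 25·0.16 + 23·0.26 + 9·0.18 + 1·0.2
 = 5.2 + 4 + 5.98 + 1.62 + 0.2
 = 17
Net = 17 - 14 = 3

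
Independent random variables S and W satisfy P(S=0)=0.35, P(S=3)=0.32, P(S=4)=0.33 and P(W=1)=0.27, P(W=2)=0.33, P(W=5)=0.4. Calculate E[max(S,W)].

E[max(S,W)] = Σ_s Σ_w max(s,w) · P(S=s)P(W=w)
 = 1·0.0945 + 2·0.1155 + 5·0.14 + 3·0.0864 + 3·0.1056 + 5·0.128 + 4·0.0891 + 4·0.1089 + 5·0.132
 = 0.0945 + 0.231 + 0.7 + 0.2592 + 0.3168 + 0.64 + 0.3564 + 0.4356 + 0.66
 = 3.6935

3.6935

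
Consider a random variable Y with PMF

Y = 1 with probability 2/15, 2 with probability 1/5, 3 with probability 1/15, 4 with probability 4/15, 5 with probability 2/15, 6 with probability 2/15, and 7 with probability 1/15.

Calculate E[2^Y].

E[2^Y] = Σ 2^y·P(Y=y)
 = 2·2/15 + 4·1/5 + 8·1/15 + 16·4/15 + 32·2/15 + 64·2/15 + 128·1/15
 = 4/15 + 4/5 + 8/15 + 64/15 + 64/15 + 128/15 + 128/15
 = 136/5

27.2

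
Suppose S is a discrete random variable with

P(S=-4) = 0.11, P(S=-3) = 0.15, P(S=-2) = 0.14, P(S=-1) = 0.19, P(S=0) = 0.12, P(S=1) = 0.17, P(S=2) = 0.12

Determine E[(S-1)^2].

E[(S-1)^2] = Σ (s-1)^2·P(S=s)
 = 25·0.11 + 16·0.15 + 9·0.14 + 4·0.19 + 1·0.12 + 0·0.17 + 1·0.12
 = 2.75 + 2.4 + 1.26 + 0.76 + 0.12 + 0 + 0.12
 = 7.41

7.41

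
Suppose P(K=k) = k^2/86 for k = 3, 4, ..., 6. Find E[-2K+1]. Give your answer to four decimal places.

-9.0465

E[-2K+1] = Σ (-2k+1)·P(K=k)
 = (-5)·9/86 + (-7)·8/43 + (-9)·25/86 + (-11)·18/43
 = (-45/86) + (-56/43) + (-225/86) + (-198/43)
 = -389/43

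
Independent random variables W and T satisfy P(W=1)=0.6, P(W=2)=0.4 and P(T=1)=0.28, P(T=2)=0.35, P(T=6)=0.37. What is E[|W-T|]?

2.024

E[|W-T|] = Σ_w Σ_t |w-t| · P(W=w)P(T=t)
 = 0·0.168 + 1·0.21 + 5·0.222 + 1·0.112 + 0·0.14 + 4·0.148
 = 0 + 0.21 + 1.11 + 0.112 + 0 + 0.592
 = 2.024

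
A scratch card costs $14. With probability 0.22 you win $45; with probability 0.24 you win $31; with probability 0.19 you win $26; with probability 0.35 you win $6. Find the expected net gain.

E[payout] = 45·0.22 + 31·0.24 + 26·0.19 + 6·0.35
 = 9.9 + 7.44 + 4.94 + 2.1
 = 24.38
Net = 24.38 - 14 = 10.38

10.38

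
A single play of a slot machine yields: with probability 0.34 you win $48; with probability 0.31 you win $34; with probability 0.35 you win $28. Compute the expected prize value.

36.66

E[payout] = 48·0.34 + 34·0.31 + 28·0.35
 = 16.32 + 10.54 + 9.8
 = 36.66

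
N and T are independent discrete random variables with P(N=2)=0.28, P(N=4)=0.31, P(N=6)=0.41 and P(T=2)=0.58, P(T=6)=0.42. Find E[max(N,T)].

E[max(N,T)] = Σ_n Σ_t max(n,t) · P(N=n)P(T=t)
 = 2·0.1624 + 6·0.1176 + 4·0.1798 + 6·0.1302 + 6·0.2378 + 6·0.1722
 = 0.3248 + 0.7056 + 0.7192 + 0.7812 + 1.4268 + 1.0332
 = 4.9908

4.9908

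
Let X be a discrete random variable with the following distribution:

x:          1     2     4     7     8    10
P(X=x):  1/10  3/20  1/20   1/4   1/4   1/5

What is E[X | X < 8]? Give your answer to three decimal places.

4.273

P(X < 8) = 1/10 + 3/20 + 1/20 + 1/4 = 11/20.
E[X | X < 8] = [1·1/10 + 2·3/20 + 4·1/20 + 7·1/4] / (11/20)
 = 47/20 / (11/20)
 = 47/11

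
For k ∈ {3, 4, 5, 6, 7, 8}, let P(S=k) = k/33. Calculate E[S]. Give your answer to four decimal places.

E[S] = Σ s·P(S=s)
 = 3·1/11 + 4·4/33 + 5·5/33 + 6·2/11 + 7·7/33 + 8·8/33
 = 3/11 + 16/33 + 25/33 + 12/11 + 49/33 + 64/33
 = 199/33

6.0303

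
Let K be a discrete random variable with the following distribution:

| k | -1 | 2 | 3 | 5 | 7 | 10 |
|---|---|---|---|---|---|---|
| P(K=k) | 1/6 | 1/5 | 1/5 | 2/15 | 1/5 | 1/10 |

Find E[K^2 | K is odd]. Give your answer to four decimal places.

P(K is odd) = 1/6 + 1/5 + 2/15 + 1/5 = 7/10.
E[K^2 | K is odd] = [1·1/6 + 9·1/5 + 25·2/15 + 49·1/5] / (7/10)
 = 151/10 / (7/10)
 = 151/7

21.5714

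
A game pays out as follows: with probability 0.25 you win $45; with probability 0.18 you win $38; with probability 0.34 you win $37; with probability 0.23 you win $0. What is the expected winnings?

E[payout] = 45·0.25 + 38·0.18 + 37·0.34 + 0·0.23
 = 11.25 + 6.84 + 12.58 + 0
 = 30.67

30.67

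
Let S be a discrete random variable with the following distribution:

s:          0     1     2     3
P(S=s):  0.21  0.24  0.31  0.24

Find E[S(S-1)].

E[S(S-1)] = Σ s(s-1)·P(S=s)
 = 0·0.21 + 0·0.24 + 2·0.31 + 6·0.24
 = 0 + 0 + 0.62 + 1.44
 = 2.06

2.06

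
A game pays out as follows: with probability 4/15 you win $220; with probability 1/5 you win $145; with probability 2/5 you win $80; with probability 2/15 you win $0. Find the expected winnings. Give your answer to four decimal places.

E[payout] = 220·4/15 + 145·1/5 + 80·2/5 + 0·2/15
 = 176/3 + 29 + 32 + 0
 = 359/3

119.6667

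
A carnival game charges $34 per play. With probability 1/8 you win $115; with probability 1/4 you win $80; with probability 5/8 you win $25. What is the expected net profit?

E[payout] = 115·1/8 + 80·1/4 + 25·5/8
 = 115/8 + 20 + 125/8
 = 50
Net = 50 - 34 = 16

16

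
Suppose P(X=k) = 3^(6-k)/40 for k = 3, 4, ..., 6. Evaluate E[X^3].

E[X^3] = Σ x^3·P(X=x)
 = 27·27/40 + 64·9/40 + 125·3/40 + 216·1/40
 = 729/40 + 72/5 + 75/8 + 27/5
 = 237/5

47.4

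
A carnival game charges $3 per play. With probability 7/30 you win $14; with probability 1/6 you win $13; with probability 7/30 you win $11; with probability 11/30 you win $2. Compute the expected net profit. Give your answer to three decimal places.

E[payout] = 14·7/30 + 13·1/6 + 11·7/30 + 2·11/30
 = 49/15 + 13/6 + 77/30 + 11/15
 = 131/15
Net = 131/15 - 3 = 86/15

5.733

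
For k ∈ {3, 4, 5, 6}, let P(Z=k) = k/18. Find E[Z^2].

24

E[Z^2] = Σ z^2·P(Z=z)
 = 9·1/6 + 16·2/9 + 25·5/18 + 36·1/3
 = 3/2 + 32/9 + 125/18 + 12
 = 24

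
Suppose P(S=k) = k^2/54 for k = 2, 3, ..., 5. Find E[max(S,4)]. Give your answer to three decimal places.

4.463

E[max(S,4)] = Σ max(s,4)·P(S=s)
 = 4·2/27 + 4·1/6 + 4·8/27 + 5·25/54
 = 8/27 + 2/3 + 32/27 + 125/54
 = 241/54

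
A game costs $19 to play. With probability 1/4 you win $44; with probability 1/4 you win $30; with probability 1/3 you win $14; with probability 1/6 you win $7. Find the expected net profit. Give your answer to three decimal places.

5.333

E[payout] = 44·1/4 + 30·1/4 + 14·1/3 + 7·1/6
 = 11 + 15/2 + 14/3 + 7/6
 = 73/3
Net = 73/3 - 19 = 16/3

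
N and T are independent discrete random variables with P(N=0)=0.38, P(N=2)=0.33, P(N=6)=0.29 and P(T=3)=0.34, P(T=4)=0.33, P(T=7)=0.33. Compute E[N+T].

7.05

E[N+T] = Σ_n Σ_t (n+t) · P(N=n)P(T=t)
 = 3·0.1292 + 4·0.1254 + 7·0.1254 + 5·0.1122 + 6·0.1089 + 9·0.1089 + 9·0.0986 + 10·0.0957 + 13·0.0957
 = 0.3876 + 0.5016 + 0.8778 + 0.561 + 0.6534 + 0.9801 + 0.8874 + 0.957 + 1.2441
 = 7.05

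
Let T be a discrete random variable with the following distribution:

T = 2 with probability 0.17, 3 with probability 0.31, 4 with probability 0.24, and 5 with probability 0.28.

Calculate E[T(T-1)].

E[T(T-1)] = Σ t(t-1)·P(T=t)
 = 2·0.17 + 6·0.31 + 12·0.24 + 20·0.28
 = 0.34 + 1.86 + 2.88 + 5.6
 = 10.68

10.68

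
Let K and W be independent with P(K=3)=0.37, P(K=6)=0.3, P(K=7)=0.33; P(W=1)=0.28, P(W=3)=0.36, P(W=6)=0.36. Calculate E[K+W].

E[K+W] = Σ_k Σ_w (k+w) · P(K=k)P(W=w)
 = 4·0.1036 + 6·0.1332 + 9·0.1332 + 7·0.084 + 9·0.108 + 12·0.108 + 8·0.0924 + 10·0.1188 + 13·0.1188
 = 0.4144 + 0.7992 + 1.1988 + 0.588 + 0.972 + 1.296 + 0.7392 + 1.188 + 1.5444
 = 8.74

8.74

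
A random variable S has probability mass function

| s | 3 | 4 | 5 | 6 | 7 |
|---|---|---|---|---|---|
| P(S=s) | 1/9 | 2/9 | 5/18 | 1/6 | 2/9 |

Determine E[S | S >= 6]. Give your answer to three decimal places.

P(S >= 6) = 1/6 + 2/9 = 7/18.
E[S | S >= 6] = [6·1/6 + 7·2/9] / (7/18)
 = 23/9 / (7/18)
 = 46/7

6.571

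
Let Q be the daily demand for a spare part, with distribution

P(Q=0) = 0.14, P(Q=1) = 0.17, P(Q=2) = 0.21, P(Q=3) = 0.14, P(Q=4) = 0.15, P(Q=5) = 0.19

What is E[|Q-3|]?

E[|Q-3|] = Σ |q-3|·P(Q=q)
 = 3·0.14 + 2·0.17 + 1·0.21 + 0·0.14 + 1·0.15 + 2·0.19
 = 0.42 + 0.34 + 0.21 + 0 + 0.15 + 0.38
 = 1.5

1.5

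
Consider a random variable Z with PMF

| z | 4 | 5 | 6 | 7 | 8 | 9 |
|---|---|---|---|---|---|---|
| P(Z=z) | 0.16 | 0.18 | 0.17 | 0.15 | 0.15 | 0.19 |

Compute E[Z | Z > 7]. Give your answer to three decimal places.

P(Z > 7) = 0.15 + 0.19 = 0.34.
E[Z | Z > 7] = [8·0.15 + 9·0.19] / 0.34
 = 2.91 / 0.34
 = 291/34

8.559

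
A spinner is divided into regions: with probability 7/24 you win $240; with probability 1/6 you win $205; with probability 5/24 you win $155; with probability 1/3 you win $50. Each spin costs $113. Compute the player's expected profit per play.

40.125

E[payout] = 240·7/24 + 205·1/6 + 155·5/24 + 50·1/3
 = 70 + 205/6 + 775/24 + 50/3
 = 1225/8
Net = 1225/8 - 113 = 321/8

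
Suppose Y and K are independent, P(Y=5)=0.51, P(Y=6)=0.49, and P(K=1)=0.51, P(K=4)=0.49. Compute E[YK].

13.5603

E[YK] = Σ_y Σ_k yk · P(Y=y)P(K=k)
 = 5·0.2601 + 20·0.2499 + 6·0.2499 + 24·0.2401
 = 1.3005 + 4.998 + 1.4994 + 5.7624
 = 13.5603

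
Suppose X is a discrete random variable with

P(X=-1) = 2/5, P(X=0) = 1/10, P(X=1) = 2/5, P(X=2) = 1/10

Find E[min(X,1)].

E[min(X,1)] = Σ min(x,1)·P(X=x)
 = (-1)·2/5 + 0·1/10 + 1·2/5 + 1·1/10
 = (-2/5) + 0 + 2/5 + 1/10
 = 1/10

0.1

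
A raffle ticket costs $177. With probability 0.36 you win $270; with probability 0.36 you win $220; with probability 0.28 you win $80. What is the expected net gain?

21.8

E[payout] = 270·0.36 + 220·0.36 + 80·0.28
 = 97.2 + 79.2 + 22.4
 = 198.8
Net = 198.8 - 177 = 21.8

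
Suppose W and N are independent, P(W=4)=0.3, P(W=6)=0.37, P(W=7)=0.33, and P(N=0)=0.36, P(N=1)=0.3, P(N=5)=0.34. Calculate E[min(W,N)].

1.898

E[min(W,N)] = Σ_w Σ_n min(w,n) · P(W=w)P(N=n)
 = 0·0.108 + 1·0.09 + 4·0.102 + 0·0.1332 + 1·0.111 + 5·0.1258 + 0·0.1188 + 1·0.099 + 5·0.1122
 = 0 + 0.09 + 0.408 + 0 + 0.111 + 0.629 + 0 + 0.099 + 0.561
 = 1.898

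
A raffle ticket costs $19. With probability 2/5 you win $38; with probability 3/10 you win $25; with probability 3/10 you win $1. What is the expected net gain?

4

E[payout] = 38·2/5 + 25·3/10 + 1·3/10
 = 76/5 + 15/2 + 3/10
 = 23
Net = 23 - 19 = 4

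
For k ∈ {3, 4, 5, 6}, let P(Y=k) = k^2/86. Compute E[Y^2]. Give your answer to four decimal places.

26.2558

E[Y^2] = Σ y^2·P(Y=y)
 = 9·9/86 + 16·8/43 + 25·25/86 + 36·18/43
 = 81/86 + 128/43 + 625/86 + 648/43
 = 1129/43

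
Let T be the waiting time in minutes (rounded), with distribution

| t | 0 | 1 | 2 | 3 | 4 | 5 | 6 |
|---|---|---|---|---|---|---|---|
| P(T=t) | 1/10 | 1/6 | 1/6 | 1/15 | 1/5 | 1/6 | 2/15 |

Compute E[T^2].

E[T^2] = Σ t^2·P(T=t)
 = 0·1/10 + 1·1/6 + 4·1/6 + 9·1/15 + 16·1/5 + 25·1/6 + 36·2/15
 = 0 + 1/6 + 2/3 + 3/5 + 16/5 + 25/6 + 24/5
 = 68/5

13.6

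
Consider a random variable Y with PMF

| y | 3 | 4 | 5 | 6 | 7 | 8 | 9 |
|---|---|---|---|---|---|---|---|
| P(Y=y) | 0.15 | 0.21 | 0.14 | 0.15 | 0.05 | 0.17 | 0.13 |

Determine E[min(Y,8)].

E[min(Y,8)] = Σ min(y,8)·P(Y=y)
 = 3·0.15 + 4·0.21 + 5·0.14 + 6·0.15 + 7·0.05 + 8·0.17 + 8·0.13
 = 0.45 + 0.84 + 0.7 + 0.9 + 0.35 + 1.36 + 1.04
 = 5.64

5.64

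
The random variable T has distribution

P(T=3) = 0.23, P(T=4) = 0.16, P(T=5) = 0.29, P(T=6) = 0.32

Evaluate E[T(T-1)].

18.7

E[T(T-1)] = Σ t(t-1)·P(T=t)
 = 6·0.23 + 12·0.16 + 20·0.29 + 30·0.32
 = 1.38 + 1.92 + 5.8 + 9.6
 = 18.7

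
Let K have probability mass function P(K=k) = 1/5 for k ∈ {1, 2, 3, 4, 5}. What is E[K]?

3

E[K] = Σ k·P(K=k)
 = 1·1/5 + 2·1/5 + 3·1/5 + 4·1/5 + 5·1/5
 = 1/5 + 2/5 + 3/5 + 4/5 + 1
 = 3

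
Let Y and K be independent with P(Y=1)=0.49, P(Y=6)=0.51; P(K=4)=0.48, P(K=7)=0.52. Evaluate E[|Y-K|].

E[|Y-K|] = Σ_y Σ_k |y-k| · P(Y=y)P(K=k)
 = 3·0.2352 + 6·0.2548 + 2·0.2448 + 1·0.2652
 = 0.7056 + 1.5288 + 0.4896 + 0.2652
 = 2.9892

2.9892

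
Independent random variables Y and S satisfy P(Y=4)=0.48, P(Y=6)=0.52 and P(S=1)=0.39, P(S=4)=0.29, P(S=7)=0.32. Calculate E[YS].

19.1016

E[YS] = Σ_y Σ_s ys · P(Y=y)P(S=s)
 = 4·0.1872 + 16·0.1392 + 28·0.1536 + 6·0.2028 + 24·0.1508 + 42·0.1664
 = 0.7488 + 2.2272 + 4.3008 + 1.2168 + 3.6192 + 6.9888
 = 19.1016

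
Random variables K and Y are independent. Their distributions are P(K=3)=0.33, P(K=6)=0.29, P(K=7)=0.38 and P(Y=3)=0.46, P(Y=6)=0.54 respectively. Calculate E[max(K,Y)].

E[max(K,Y)] = Σ_k Σ_y max(k,y) · P(K=k)P(Y=y)
 = 3·0.1518 + 6·0.1782 + 6·0.1334 + 6·0.1566 + 7·0.1748 + 7·0.2052
 = 0.4554 + 1.0692 + 0.8004 + 0.9396 + 1.2236 + 1.4364
 = 5.9246

5.9246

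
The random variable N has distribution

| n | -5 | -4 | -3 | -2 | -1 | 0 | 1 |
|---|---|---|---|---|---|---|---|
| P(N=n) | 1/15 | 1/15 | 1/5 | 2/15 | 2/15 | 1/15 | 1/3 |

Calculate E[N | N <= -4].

P(N <= -4) = 1/15 + 1/15 = 2/15.
E[N | N <= -4] = [(-5)·1/15 + (-4)·1/15] / (2/15)
 = -3/5 / (2/15)
 = -9/2

-4.5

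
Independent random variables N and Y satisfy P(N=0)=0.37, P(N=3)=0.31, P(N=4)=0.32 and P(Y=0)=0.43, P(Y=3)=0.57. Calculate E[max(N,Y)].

2.8427

E[max(N,Y)] = Σ_n Σ_y max(n,y) · P(N=n)P(Y=y)
 = 0·0.1591 + 3·0.2109 + 3·0.1333 + 3·0.1767 + 4·0.1376 + 4·0.1824
 = 0 + 0.6327 + 0.3999 + 0.5301 + 0.5504 + 0.7296
 = 2.8427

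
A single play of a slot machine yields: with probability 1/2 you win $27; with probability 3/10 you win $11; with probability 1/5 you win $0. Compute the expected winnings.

E[payout] = 27·1/2 + 11·3/10 + 0·1/5
 = 27/2 + 33/10 + 0
 = 84/5

16.8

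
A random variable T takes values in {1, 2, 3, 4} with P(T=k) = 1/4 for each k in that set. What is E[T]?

2.5

E[T] = Σ t·P(T=t)
 = 1·1/4 + 2·1/4 + 3·1/4 + 4·1/4
 = 1/4 + 1/2 + 3/4 + 1
 = 5/2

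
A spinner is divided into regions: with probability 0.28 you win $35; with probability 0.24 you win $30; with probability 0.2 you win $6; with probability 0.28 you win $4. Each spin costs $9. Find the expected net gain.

E[payout] = 35·0.28 + 30·0.24 + 6·0.2 + 4·0.28
 = 9.8 + 7.2 + 1.2 + 1.12
 = 19.32
Net = 19.32 - 9 = 10.32

10.32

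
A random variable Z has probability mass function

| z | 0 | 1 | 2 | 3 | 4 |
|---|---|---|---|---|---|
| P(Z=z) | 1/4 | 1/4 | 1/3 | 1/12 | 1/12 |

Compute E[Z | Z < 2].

P(Z < 2) = 1/4 + 1/4 = 1/2.
E[Z | Z < 2] = [0·1/4 + 1·1/4] / (1/2)
 = 1/4 / (1/2)
 = 1/2

0.5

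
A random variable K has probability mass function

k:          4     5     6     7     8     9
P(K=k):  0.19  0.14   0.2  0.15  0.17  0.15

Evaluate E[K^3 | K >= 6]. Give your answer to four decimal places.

434.3881

P(K >= 6) = 0.2 + 0.15 + 0.17 + 0.15 = 0.67.
E[K^3 | K >= 6] = [216·0.2 + 343·0.15 + 512·0.17 + 729·0.15] / 0.67
 = 291.04 / 0.67
 = 29104/67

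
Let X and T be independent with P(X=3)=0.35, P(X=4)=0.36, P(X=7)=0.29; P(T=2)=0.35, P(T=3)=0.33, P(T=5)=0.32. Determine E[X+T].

E[X+T] = Σ_x Σ_t (x+t) · P(X=x)P(T=t)
 = 5·0.1225 + 6·0.1155 + 8·0.112 + 6·0.126 + 7·0.1188 + 9·0.1152 + 9·0.1015 + 10·0.0957 + 12·0.0928
 = 0.6125 + 0.693 + 0.896 + 0.756 + 0.8316 + 1.0368 + 0.9135 + 0.957 + 1.1136
 = 7.81

7.81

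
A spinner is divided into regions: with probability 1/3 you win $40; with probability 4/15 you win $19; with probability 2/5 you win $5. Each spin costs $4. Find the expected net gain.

16.4

E[payout] = 40·1/3 + 19·4/15 + 5·2/5
 = 40/3 + 76/15 + 2
 = 102/5
Net = 102/5 - 4 = 82/5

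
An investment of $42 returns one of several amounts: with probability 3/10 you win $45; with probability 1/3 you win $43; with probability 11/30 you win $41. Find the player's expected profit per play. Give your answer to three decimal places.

0.867

E[payout] = 45·3/10 + 43·1/3 + 41·11/30
 = 27/2 + 43/3 + 451/30
 = 643/15
Net = 643/15 - 42 = 13/15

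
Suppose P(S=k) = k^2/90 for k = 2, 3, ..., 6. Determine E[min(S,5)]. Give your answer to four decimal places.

4.4889

E[min(S,5)] = Σ min(s,5)·P(S=s)
 = 2·2/45 + 3·1/10 + 4·8/45 + 5·5/18 + 5·2/5
 = 4/45 + 3/10 + 32/45 + 25/18 + 2
 = 202/45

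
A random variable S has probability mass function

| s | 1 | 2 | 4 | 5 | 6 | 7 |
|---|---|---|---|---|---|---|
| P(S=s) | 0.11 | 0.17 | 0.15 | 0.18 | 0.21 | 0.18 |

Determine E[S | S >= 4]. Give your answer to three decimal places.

P(S >= 4) = 0.15 + 0.18 + 0.21 + 0.18 = 0.72.
E[S | S >= 4] = [4·0.15 + 5·0.18 + 6·0.21 + 7·0.18] / 0.72
 = 4.02 / 0.72
 = 67/12

5.583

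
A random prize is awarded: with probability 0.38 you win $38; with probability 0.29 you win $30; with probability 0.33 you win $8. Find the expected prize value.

25.78

E[payout] = 38·0.38 + 30·0.29 + 8·0.33
 = 14.44 + 8.7 + 2.64
 = 25.78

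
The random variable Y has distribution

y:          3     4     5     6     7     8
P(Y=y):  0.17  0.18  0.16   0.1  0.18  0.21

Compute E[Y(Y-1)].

28.7

E[Y(Y-1)] = Σ y(y-1)·P(Y=y)
 = 6·0.17 + 12·0.18 + 20·0.16 + 30·0.1 + 42·0.18 + 56·0.21
 = 1.02 + 2.16 + 3.2 + 3 + 7.56 + 11.76
 = 28.7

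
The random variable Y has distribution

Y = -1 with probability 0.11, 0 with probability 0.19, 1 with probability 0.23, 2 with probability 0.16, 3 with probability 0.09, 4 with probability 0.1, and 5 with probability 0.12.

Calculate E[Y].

E[Y] = Σ y·P(Y=y)
 = (-1)·0.11 + 0·0.19 + 1·0.23 + 2·0.16 + 3·0.09 + 4·0.1 + 5·0.12
 = (-0.11) + 0 + 0.23 + 0.32 + 0.27 + 0.4 + 0.6
 = 1.71

1.71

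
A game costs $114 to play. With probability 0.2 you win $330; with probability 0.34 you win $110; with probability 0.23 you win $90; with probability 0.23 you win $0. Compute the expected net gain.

E[payout] = 330·0.2 + 110·0.34 + 90·0.23 + 0·0.23
 = 66 + 37.4 + 20.7 + 0
 = 124.1
Net = 124.1 - 114 = 10.1

10.1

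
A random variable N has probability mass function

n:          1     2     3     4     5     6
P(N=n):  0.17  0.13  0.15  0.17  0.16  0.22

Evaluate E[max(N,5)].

5.22

E[max(N,5)] = Σ max(n,5)·P(N=n)
 = 5·0.17 + 5·0.13 + 5·0.15 + 5·0.17 + 5·0.16 + 6·0.22
 = 0.85 + 0.65 + 0.75 + 0.85 + 0.8 + 1.32
 = 5.22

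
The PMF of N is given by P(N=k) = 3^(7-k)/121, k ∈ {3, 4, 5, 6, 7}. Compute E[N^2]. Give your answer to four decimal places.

E[N^2] = Σ n^2·P(N=n)
 = 9·81/121 + 16·27/121 + 25·9/121 + 36·3/121 + 49·1/121
 = 729/121 + 432/121 + 225/121 + 108/121 + 49/121
 = 1543/121

12.7521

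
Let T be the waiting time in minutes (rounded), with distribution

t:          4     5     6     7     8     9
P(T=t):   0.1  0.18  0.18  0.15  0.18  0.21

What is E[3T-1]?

19.28

E[3T-1] = Σ (3t-1)·P(T=t)
 = 11·0.1 + 14·0.18 + 17·0.18 + 20·0.15 + 23·0.18 + 26·0.21
 = 1.1 + 2.52 + 3.06 + 3 + 4.14 + 5.46
 = 19.28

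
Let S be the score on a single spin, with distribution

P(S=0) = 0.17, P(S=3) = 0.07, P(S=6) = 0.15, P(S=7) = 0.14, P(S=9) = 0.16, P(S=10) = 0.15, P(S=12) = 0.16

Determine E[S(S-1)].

E[S(S-1)] = Σ s(s-1)·P(S=s)
 = 0·0.17 + 6·0.07 + 30·0.15 + 42·0.14 + 72·0.16 + 90·0.15 + 132·0.16
 = 0 + 0.42 + 4.5 + 5.88 + 11.52 + 13.5 + 21.12
 = 56.94

56.94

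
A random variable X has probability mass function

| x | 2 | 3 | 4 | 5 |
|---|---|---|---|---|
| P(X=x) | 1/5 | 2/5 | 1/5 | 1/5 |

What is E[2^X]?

E[2^X] = Σ 2^x·P(X=x)
 = 4·1/5 + 8·2/5 + 16·1/5 + 32·1/5
 = 4/5 + 16/5 + 16/5 + 32/5
 = 68/5

13.6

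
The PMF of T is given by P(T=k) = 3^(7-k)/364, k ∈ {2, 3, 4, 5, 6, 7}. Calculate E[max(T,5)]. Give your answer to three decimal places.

E[max(T,5)] = Σ max(t,5)·P(T=t)
 = 5·243/364 + 5·81/364 + 5·27/364 + 5·9/364 + 6·3/364 + 7·1/364
 = 1215/364 + 405/364 + 135/364 + 45/364 + 9/182 + 1/52
 = 1825/364

5.014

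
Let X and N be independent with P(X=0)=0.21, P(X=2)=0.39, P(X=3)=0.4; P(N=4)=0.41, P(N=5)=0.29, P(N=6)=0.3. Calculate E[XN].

9.6822

E[XN] = Σ_x Σ_n xn · P(X=x)P(N=n)
 = 0·0.0861 + 0·0.0609 + 0·0.063 + 8·0.1599 + 10·0.1131 + 12·0.117 + 12·0.164 + 15·0.116 + 18·0.12
 = 0 + 0 + 0 + 1.2792 + 1.131 + 1.404 + 1.968 + 1.74 + 2.16
 = 9.6822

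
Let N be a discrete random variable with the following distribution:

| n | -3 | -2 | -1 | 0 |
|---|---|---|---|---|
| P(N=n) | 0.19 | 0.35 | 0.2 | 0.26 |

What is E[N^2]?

3.31

E[N^2] = Σ n^2·P(N=n)
 = 9·0.19 + 4·0.35 + 1·0.2 + 0·0.26
 = 1.71 + 1.4 + 0.2 + 0
 = 3.31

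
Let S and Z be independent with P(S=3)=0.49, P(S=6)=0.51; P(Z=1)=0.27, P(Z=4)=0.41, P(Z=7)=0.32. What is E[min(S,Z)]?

E[min(S,Z)] = Σ_s Σ_z min(s,z) · P(S=s)P(Z=z)
 = 1·0.1323 + 3·0.2009 + 3·0.1568 + 1·0.1377 + 4·0.2091 + 6·0.1632
 = 0.1323 + 0.6027 + 0.4704 + 0.1377 + 0.8364 + 0.9792
 = 3.1587

3.1587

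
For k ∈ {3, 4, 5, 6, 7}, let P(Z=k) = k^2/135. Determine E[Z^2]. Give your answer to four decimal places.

E[Z^2] = Σ z^2·P(Z=z)
 = 9·1/15 + 16·16/135 + 25·5/27 + 36·4/15 + 49·49/135
 = 3/5 + 256/135 + 125/27 + 48/5 + 2401/135
 = 1553/45

34.5111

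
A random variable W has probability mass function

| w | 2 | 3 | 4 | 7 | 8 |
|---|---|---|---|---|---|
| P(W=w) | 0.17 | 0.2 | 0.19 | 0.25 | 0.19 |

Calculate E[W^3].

E[W^3] = Σ w^3·P(W=w)
 = 8·0.17 + 27·0.2 + 64·0.19 + 343·0.25 + 512·0.19
 = 1.36 + 5.4 + 12.16 + 85.75 + 97.28
 = 201.95

201.95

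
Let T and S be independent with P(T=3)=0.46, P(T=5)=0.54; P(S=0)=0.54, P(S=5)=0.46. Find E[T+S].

6.38

E[T+S] = Σ_t Σ_s (t+s) · P(T=t)P(S=s)
 = 3·0.2484 + 8·0.2116 + 5·0.2916 + 10·0.2484
 = 0.7452 + 1.6928 + 1.458 + 2.484
 = 6.38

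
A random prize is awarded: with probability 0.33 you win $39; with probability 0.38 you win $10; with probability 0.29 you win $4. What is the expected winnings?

17.83

E[payout] = 39·0.33 + 10·0.38 + 4·0.29
 = 12.87 + 3.8 + 1.16
 = 17.83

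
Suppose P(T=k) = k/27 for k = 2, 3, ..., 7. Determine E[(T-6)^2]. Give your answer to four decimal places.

E[(T-6)^2] = Σ (t-6)^2·P(T=t)
 = 16·2/27 + 9·1/9 + 4·4/27 + 1·5/27 + 0·2/9 + 1·7/27
 = 32/27 + 1 + 16/27 + 5/27 + 0 + 7/27
 = 29/9

3.2222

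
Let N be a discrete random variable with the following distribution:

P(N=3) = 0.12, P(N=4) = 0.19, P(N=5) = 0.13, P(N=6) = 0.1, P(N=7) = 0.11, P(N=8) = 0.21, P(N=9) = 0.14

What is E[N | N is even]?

P(N is even) = 0.19 + 0.1 + 0.21 = 0.5.
E[N | N is even] = [4·0.19 + 6·0.1 + 8·0.21] / 0.5
 = 3.04 / 0.5
 = 152/25

6.08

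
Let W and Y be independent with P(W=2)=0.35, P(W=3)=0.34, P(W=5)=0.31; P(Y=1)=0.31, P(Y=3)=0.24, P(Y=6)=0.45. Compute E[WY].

E[WY] = Σ_w Σ_y wy · P(W=w)P(Y=y)
 = 2·0.1085 + 6·0.084 + 12·0.1575 + 3·0.1054 + 9·0.0816 + 18·0.153 + 5·0.0961 + 15·0.0744 + 30·0.1395
 = 0.217 + 0.504 + 1.89 + 0.3162 + 0.7344 + 2.754 + 0.4805 + 1.116 + 4.185
 = 12.1971

12.1971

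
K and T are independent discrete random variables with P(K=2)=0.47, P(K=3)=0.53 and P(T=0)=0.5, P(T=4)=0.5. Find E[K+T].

4.53

E[K+T] = Σ_k Σ_t (k+t) · P(K=k)P(T=t)
 = 2·0.235 + 6·0.235 + 3·0.265 + 7·0.265
 = 0.47 + 1.41 + 0.795 + 1.855
 = 4.53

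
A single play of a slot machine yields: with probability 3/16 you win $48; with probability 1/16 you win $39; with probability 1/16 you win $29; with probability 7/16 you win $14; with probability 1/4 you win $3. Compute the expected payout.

E[payout] = 48·3/16 + 39·1/16 + 29·1/16 + 14·7/16 + 3·1/4
 = 9 + 39/16 + 29/16 + 49/8 + 3/4
 = 161/8

20.125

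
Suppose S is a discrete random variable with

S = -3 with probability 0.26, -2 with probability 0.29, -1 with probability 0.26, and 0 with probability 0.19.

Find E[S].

-1.62

E[S] = Σ s·P(S=s)
 = (-3)·0.26 + (-2)·0.29 + (-1)·0.26 + 0·0.19
 = (-0.78) + (-0.58) + (-0.26) + 0
 = -1.62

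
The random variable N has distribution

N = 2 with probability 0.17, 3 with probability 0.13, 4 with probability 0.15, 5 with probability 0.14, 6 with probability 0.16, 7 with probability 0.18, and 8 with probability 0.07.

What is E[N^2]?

26.81

E[N^2] = Σ n^2·P(N=n)
 = 4·0.17 + 9·0.13 + 16·0.15 + 25·0.14 + 36·0.16 + 49·0.18 + 64·0.07
 = 0.68 + 1.17 + 2.4 + 3.5 + 5.76 + 8.82 + 4.48
 = 26.81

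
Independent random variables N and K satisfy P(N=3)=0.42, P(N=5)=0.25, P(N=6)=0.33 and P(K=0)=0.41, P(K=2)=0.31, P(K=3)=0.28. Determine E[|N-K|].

3.03

E[|N-K|] = Σ_n Σ_k |n-k| · P(N=n)P(K=k)
 = 3·0.1722 + 1·0.1302 + 0·0.1176 + 5·0.1025 + 3·0.0775 + 2·0.07 + 6·0.1353 + 4·0.1023 + 3·0.0924
 = 0.5166 + 0.1302 + 0 + 0.5125 + 0.2325 + 0.14 + 0.8118 + 0.4092 + 0.2772
 = 3.03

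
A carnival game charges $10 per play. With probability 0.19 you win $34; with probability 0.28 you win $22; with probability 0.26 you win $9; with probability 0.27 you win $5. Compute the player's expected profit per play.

6.31

E[payout] = 34·0.19 + 22·0.28 + 9·0.26 + 5·0.27
 = 6.46 + 6.16 + 2.34 + 1.35
 = 16.31
Net = 16.31 - 10 = 6.31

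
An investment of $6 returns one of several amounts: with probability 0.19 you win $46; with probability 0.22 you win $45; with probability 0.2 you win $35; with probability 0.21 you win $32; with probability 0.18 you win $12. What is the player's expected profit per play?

28.52

E[payout] = 46·0.19 + 45·0.22 + 35·0.2 + 32·0.21 + 12·0.18
 = 8.74 + 9.9 + 7 + 6.72 + 2.16
 = 34.52
Net = 34.52 - 6 = 28.52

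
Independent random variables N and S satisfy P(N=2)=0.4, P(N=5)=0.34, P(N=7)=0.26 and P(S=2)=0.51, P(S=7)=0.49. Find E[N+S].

8.77

E[N+S] = Σ_n Σ_s (n+s) · P(N=n)P(S=s)
 = 4·0.204 + 9·0.196 + 7·0.1734 + 12·0.1666 + 9·0.1326 + 14·0.1274
 = 0.816 + 1.764 + 1.2138 + 1.9992 + 1.1934 + 1.7836
 = 8.77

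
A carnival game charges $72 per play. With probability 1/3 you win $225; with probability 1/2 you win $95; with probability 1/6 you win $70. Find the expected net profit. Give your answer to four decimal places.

62.1667

E[payout] = 225·1/3 + 95·1/2 + 70·1/6
 = 75 + 95/2 + 35/3
 = 805/6
Net = 805/6 - 72 = 373/6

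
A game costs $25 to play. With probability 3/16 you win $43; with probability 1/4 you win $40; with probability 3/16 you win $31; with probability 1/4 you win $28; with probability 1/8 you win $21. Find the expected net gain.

8.5

E[payout] = 43·3/16 + 40·1/4 + 31·3/16 + 28·1/4 + 21·1/8
 = 129/16 + 10 + 93/16 + 7 + 21/8
 = 67/2
Net = 67/2 - 25 = 17/2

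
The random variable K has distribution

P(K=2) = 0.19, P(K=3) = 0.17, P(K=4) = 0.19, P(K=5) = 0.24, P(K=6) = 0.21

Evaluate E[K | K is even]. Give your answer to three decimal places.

4.068

P(K is even) = 0.19 + 0.19 + 0.21 = 0.59.
E[K | K is even] = [2·0.19 + 4·0.19 + 6·0.21] / 0.59
 = 2.4 / 0.59
 = 240/59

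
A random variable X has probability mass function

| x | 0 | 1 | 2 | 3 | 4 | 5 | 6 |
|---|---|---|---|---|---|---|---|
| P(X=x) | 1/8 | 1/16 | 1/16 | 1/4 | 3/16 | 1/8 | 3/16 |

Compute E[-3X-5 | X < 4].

P(X < 4) = 1/8 + 1/16 + 1/16 + 1/4 = 1/2.
E[-3X-5 | X < 4] = [(-5)·1/8 + (-8)·1/16 + (-11)·1/16 + (-14)·1/4] / (1/2)
 = -85/16 / (1/2)
 = -85/8

-10.625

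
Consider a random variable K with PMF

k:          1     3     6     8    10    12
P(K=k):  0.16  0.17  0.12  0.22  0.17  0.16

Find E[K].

E[K] = Σ k·P(K=k)
 = 1·0.16 + 3·0.17 + 6·0.12 + 8·0.22 + 10·0.17 + 12·0.16
 = 0.16 + 0.51 + 0.72 + 1.76 + 1.7 + 1.92
 = 6.77

6.77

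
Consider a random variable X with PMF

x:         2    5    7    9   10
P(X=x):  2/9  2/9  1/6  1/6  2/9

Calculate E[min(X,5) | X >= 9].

P(X >= 9) = 1/6 + 2/9 = 7/18.
E[min(X,5) | X >= 9] = [5·1/6 + 5·2/9] / (7/18)
 = 35/18 / (7/18)
 = 5

5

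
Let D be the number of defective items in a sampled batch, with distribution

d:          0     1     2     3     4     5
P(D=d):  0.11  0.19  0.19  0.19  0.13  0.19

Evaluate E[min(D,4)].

E[min(D,4)] = Σ min(d,4)·P(D=d)
 = 0·0.11 + 1·0.19 + 2·0.19 + 3·0.19 + 4·0.13 + 4·0.19
 = 0 + 0.19 + 0.38 + 0.57 + 0.52 + 0.76
 = 2.42

2.42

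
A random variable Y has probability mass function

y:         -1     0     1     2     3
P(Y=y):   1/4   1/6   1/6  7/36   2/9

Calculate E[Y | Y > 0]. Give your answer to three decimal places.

2.095

P(Y > 0) = 1/6 + 7/36 + 2/9 = 7/12.
E[Y | Y > 0] = [1·1/6 + 2·7/36 + 3·2/9] / (7/12)
 = 11/9 / (7/12)
 = 44/21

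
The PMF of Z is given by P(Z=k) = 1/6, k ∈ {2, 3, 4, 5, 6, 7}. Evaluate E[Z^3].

130.5

E[Z^3] = Σ z^3·P(Z=z)
 = 8·1/6 + 27·1/6 + 64·1/6 + 125·1/6 + 216·1/6 + 343·1/6
 = 4/3 + 9/2 + 32/3 + 125/6 + 36 + 343/6
 = 261/2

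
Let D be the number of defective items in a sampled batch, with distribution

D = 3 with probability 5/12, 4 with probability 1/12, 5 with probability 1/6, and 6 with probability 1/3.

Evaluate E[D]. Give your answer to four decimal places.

E[D] = Σ d·P(D=d)
 = 3·5/12 + 4·1/12 + 5·1/6 + 6·1/3
 = 5/4 + 1/3 + 5/6 + 2
 = 53/12

4.4167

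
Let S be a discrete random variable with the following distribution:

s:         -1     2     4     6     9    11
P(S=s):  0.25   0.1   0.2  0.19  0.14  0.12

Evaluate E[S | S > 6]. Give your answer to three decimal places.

P(S > 6) = 0.14 + 0.12 = 0.26.
E[S | S > 6] = [9·0.14 + 11·0.12] / 0.26
 = 2.58 / 0.26
 = 129/13

9.923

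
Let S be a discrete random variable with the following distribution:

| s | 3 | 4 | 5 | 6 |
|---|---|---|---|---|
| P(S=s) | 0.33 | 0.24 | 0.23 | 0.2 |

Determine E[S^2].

E[S^2] = Σ s^2·P(S=s)
 = 9·0.33 + 16·0.24 + 25·0.23 + 36·0.2
 = 2.97 + 3.84 + 5.75 + 7.2
 = 19.76

19.76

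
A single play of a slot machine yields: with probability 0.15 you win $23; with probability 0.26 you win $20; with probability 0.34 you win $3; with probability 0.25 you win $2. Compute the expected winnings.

E[payout] = 23·0.15 + 20·0.26 + 3·0.34 + 2·0.25
 = 3.45 + 5.2 + 1.02 + 0.5
 = 10.17

10.17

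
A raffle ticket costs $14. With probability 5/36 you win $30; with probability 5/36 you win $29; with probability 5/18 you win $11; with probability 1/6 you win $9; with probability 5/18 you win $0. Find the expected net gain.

E[payout] = 30·5/36 + 29·5/36 + 11·5/18 + 9·1/6 + 0·5/18
 = 25/6 + 145/36 + 55/18 + 3/2 + 0
 = 51/4
Net = 51/4 - 14 = -5/4

-1.25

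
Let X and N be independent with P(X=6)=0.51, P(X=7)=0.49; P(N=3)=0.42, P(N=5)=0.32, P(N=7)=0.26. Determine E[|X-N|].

2.0752

E[|X-N|] = Σ_x Σ_n |x-n| · P(X=x)P(N=n)
 = 3·0.2142 + 1·0.1632 + 1·0.1326 + 4·0.2058 + 2·0.1568 + 0·0.1274
 = 0.6426 + 0.1632 + 0.1326 + 0.8232 + 0.3136 + 0
 = 2.0752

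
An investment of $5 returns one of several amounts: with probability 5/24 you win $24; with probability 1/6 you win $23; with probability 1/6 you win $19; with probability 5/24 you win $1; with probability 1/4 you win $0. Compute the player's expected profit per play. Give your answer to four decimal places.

E[payout] = 24·5/24 + 23·1/6 + 19·1/6 + 1·5/24 + 0·1/4
 = 5 + 23/6 + 19/6 + 5/24 + 0
 = 293/24
Net = 293/24 - 5 = 173/24

7.2083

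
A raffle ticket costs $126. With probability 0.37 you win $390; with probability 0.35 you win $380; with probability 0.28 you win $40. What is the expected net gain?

162.5

E[payout] = 390·0.37 + 380·0.35 + 40·0.28
 = 144.3 + 133 + 11.2
 = 288.5
Net = 288.5 - 126 = 162.5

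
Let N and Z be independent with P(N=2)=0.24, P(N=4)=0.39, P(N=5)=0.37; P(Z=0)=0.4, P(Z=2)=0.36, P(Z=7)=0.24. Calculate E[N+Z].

E[N+Z] = Σ_n Σ_z (n+z) · P(N=n)P(Z=z)
 = 2·0.096 + 4·0.0864 + 9·0.0576 + 4·0.156 + 6·0.1404 + 11·0.0936 + 5·0.148 + 7·0.1332 + 12·0.0888
 = 0.192 + 0.3456 + 0.5184 + 0.624 + 0.8424 + 1.0296 + 0.74 + 0.9324 + 1.0656
 = 6.29

6.29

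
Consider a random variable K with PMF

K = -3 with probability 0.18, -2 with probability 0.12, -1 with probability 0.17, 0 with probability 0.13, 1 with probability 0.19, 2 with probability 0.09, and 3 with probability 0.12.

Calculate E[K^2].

3.9

E[K^2] = Σ k^2·P(K=k)
 = 9·0.18 + 4·0.12 + 1·0.17 + 0·0.13 + 1·0.19 + 4·0.09 + 9·0.12
 = 1.62 + 0.48 + 0.17 + 0 + 0.19 + 0.36 + 1.08
 = 3.9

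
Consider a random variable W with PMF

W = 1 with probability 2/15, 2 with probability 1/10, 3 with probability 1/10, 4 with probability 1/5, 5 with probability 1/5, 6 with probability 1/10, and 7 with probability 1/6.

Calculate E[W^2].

E[W^2] = Σ w^2·P(W=w)
 = 1·2/15 + 4·1/10 + 9·1/10 + 16·1/5 + 25·1/5 + 36·1/10 + 49·1/6
 = 2/15 + 2/5 + 9/10 + 16/5 + 5 + 18/5 + 49/6
 = 107/5

21.4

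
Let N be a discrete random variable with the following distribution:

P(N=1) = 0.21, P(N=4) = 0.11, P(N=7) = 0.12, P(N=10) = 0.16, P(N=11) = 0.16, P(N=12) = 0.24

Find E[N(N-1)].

E[N(N-1)] = Σ n(n-1)·P(N=n)
 = 0·0.21 + 12·0.11 + 42·0.12 + 90·0.16 + 110·0.16 + 132·0.24
 = 0 + 1.32 + 5.04 + 14.4 + 17.6 + 31.68
 = 70.04

70.04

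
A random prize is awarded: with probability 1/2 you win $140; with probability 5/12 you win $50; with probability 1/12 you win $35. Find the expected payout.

E[payout] = 140·1/2 + 50·5/12 + 35·1/12
 = 70 + 125/6 + 35/12
 = 375/4

93.75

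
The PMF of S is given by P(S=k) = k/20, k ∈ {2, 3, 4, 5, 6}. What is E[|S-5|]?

1.1

E[|S-5|] = Σ |s-5|·P(S=s)
 = 3·1/10 + 2·3/20 + 1·1/5 + 0·1/4 + 1·3/10
 = 3/10 + 3/10 + 1/5 + 0 + 3/10
 = 11/10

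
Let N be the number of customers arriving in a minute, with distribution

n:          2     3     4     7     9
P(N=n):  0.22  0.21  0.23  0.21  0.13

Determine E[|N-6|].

2.57

E[|N-6|] = Σ |n-6|·P(N=n)
 = 4·0.22 + 3·0.21 + 2·0.23 + 1·0.21 + 3·0.13
 = 0.88 + 0.63 + 0.46 + 0.21 + 0.39
 = 2.57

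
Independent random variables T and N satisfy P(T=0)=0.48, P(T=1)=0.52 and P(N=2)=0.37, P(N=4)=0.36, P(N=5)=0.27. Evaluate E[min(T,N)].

0.52

E[min(T,N)] = Σ_t Σ_n min(t,n) · P(T=t)P(N=n)
 = 0·0.1776 + 0·0.1728 + 0·0.1296 + 1·0.1924 + 1·0.1872 + 1·0.1404
 = 0 + 0 + 0 + 0.1924 + 0.1872 + 0.1404
 = 0.52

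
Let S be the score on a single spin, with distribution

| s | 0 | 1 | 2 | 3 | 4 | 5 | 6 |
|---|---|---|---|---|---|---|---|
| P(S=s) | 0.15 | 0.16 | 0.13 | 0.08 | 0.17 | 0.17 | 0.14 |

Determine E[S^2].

E[S^2] = Σ s^2·P(S=s)
 = 0·0.15 + 1·0.16 + 4·0.13 + 9·0.08 + 16·0.17 + 25·0.17 + 36·0.14
 = 0 + 0.16 + 0.52 + 0.72 + 2.72 + 4.25 + 5.04
 = 13.41

13.41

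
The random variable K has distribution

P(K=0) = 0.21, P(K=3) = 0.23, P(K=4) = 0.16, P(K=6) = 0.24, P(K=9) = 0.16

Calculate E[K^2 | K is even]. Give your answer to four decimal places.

P(K is even) = 0.21 + 0.16 + 0.24 = 0.61.
E[K^2 | K is even] = [0·0.21 + 16·0.16 + 36·0.24] / 0.61
 = 11.2 / 0.61
 = 1120/61

18.3607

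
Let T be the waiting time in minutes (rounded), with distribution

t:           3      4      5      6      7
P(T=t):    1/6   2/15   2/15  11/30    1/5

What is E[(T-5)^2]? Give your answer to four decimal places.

1.9667

E[(T-5)^2] = Σ (t-5)^2·P(T=t)
 = 4·1/6 + 1·2/15 + 0·2/15 + 1·11/30 + 4·1/5
 = 2/3 + 2/15 + 0 + 11/30 + 4/5
 = 59/30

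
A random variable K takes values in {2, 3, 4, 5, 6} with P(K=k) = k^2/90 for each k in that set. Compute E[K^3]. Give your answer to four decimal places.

135.5556

E[K^3] = Σ k^3·P(K=k)
 = 8·2/45 + 27·1/10 + 64·8/45 + 125·5/18 + 216·2/5
 = 16/45 + 27/10 + 512/45 + 625/18 + 432/5
 = 1220/9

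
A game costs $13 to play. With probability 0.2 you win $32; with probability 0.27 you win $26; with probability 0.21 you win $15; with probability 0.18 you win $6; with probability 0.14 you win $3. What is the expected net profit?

E[payout] = 32·0.2 + 26·0.27 + 15·0.21 + 6·0.18 + 3·0.14
 = 6.4 + 7.02 + 3.15 + 1.08 + 0.42
 = 18.07
Net = 18.07 - 13 = 5.07

5.07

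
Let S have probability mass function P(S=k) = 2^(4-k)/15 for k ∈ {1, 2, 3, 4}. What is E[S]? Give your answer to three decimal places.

E[S] = Σ s·P(S=s)
 = 1·8/15 + 2·4/15 + 3·2/15 + 4·1/15
 = 8/15 + 8/15 + 2/5 + 4/15
 = 26/15

1.733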